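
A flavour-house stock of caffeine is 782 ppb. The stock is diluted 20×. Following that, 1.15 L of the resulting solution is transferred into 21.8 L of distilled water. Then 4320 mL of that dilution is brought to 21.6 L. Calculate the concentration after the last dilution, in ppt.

Overall dilution factor = 20 × 19.96 × 5 = 1996.
782 ppb / 1996 = 0.392 ppb = 392 ppt.

392 ppt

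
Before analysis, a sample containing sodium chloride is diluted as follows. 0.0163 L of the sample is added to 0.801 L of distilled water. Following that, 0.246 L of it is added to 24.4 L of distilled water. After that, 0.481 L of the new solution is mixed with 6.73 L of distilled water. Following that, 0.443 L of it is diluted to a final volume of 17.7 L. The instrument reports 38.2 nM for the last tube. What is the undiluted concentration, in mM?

Overall dilution factor = 50.14 × 100.2 × 14.99 × 39.95 = 3.01 × 10⁶.
Original = 38.2 nM × 3.01 × 10⁶ = 1.15 × 10⁸ nM = 115 mM.

115 mM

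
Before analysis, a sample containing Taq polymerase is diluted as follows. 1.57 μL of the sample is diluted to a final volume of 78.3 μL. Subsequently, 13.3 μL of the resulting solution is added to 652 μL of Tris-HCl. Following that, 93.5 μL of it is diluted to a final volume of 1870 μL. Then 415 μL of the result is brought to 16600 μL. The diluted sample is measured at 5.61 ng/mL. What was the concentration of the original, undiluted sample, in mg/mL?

Overall dilution factor = 49.87 × 50.02 × 20 × 40 = 2.00 × 10⁶.
Original = 5.61 ng/mL × 2.00 × 10⁶ = 1.12 × 10⁷ ng/mL = 11.2 mg/mL.

11.2 mg/mL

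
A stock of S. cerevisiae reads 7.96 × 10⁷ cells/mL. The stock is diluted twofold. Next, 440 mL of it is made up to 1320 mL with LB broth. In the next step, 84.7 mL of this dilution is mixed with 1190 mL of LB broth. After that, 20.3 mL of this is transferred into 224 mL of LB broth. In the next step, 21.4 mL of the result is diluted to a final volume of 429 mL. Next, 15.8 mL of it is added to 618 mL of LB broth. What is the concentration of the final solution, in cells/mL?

Overall dilution factor = 2 × 3 × 15.05 × 12.03 × 20.05 × 40.11 = 8.74 × 10⁵.
7.96 × 10⁷ cells/mL / 8.74 × 10⁵ = 91.1 cells/mL.

91.1 cells/mL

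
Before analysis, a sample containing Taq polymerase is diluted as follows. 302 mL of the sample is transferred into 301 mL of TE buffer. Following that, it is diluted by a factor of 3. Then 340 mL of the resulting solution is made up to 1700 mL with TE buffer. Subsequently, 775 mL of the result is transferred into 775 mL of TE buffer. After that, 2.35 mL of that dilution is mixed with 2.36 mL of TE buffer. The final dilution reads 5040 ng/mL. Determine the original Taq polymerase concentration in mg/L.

605 mg/L

Overall dilution factor = 1.997 × 3 × 5 × 2 × 2.004 = 120.
Original = 5040 ng/mL × 120 = 6.05 × 10⁵ ng/mL = 605 mg/L.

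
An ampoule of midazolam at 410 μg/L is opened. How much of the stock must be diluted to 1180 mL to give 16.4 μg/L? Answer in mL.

V₁ = C₂V₂/C₁ = 16.4 × 1180 / 410 = 47.2 mL.

47.2 mL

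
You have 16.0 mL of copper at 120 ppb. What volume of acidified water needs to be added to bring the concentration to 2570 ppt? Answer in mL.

731 mL

2570 ppt = 2.57 ppb.
V₂ = C₁V₁/C₂ = 120 × 16.0 / 2.57 = 747 mL.
Diluent to add = V₂ − V₁ = 747 − 16.0 = 731 mL.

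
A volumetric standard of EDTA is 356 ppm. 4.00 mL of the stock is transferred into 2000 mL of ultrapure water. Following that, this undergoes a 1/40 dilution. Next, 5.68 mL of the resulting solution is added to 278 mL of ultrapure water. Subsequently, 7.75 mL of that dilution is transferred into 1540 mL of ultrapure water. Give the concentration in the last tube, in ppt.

1.78 ppt

Overall dilution factor = 501 × 40 × 49.94 × 199.7 = 2.00 × 10⁸.
356 ppm / 2.00 × 10⁸ = 1.78 × 10⁻⁶ ppm = 1.78 ppt.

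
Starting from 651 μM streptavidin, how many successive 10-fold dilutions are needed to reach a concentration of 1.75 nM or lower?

Need 10ⁿ ≥ 3.72 × 10⁵, so n ≥ log(3.72 × 10⁵)/log(10) = 5.57.
Minimum whole steps: n = 6.

6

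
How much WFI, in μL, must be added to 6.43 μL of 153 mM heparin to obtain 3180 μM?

3180 μM = 3.18 mM.
V₂ = C₁V₁/C₂ = 153 × 6.43 / 3.18 = 309 μL.
Diluent to add = V₂ − V₁ = 309 − 6.43 = 303 μL.

303 μL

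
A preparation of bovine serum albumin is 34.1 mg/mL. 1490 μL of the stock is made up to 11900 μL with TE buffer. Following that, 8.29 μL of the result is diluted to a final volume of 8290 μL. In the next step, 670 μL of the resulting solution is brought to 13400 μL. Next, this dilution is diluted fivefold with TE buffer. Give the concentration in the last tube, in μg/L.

Overall dilution factor = 7.987 × 1000 × 20 × 5 = 7.99 × 10⁵.
34.1 mg/mL / 7.99 × 10⁵ = 4.27 × 10⁻⁵ mg/mL = 42.7 μg/L.

42.7 μg/L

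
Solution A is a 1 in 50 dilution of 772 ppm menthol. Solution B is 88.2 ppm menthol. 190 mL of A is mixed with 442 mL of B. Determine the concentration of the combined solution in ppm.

C_A = 772 ppm / 50 = 15.4 ppm.
C_mix = (C_A·V_A + C_B·V_B)/(V_A + V_B) = (15.4×190 + 88.2×442) / 632.0 = 66.3 ppm.

66.3 ppm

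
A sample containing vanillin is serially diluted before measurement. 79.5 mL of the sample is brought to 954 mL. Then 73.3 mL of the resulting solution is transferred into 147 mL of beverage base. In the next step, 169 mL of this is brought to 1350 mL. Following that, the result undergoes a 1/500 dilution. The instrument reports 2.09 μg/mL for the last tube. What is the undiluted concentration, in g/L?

301 g/L

Overall dilution factor = 12 × 3.005 × 7.988 × 500 = 1.44 × 10⁵.
Original = 2.09 μg/mL × 1.44 × 10⁵ = 3.01 × 10⁵ μg/mL = 301 g/L.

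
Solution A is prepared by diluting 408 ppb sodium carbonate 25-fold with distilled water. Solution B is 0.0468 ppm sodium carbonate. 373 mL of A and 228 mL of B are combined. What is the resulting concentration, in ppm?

C_A = 408 ppb / 25 = 16.3 ppb.
C_B = 0.0468 ppm = 46.8 ppb.
C_mix = (C_A·V_A + C_B·V_B)/(V_A + V_B) = (16.3×373 + 46.8×228) / 601.0 = 27.9 ppb = 0.0279 ppm.

0.0279 ppm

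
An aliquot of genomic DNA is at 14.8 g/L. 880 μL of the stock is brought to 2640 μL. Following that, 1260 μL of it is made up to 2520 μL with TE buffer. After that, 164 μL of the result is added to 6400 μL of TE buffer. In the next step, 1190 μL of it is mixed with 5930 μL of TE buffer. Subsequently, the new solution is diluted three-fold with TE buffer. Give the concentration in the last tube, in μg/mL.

3.43 μg/mL

Overall dilution factor = 3 × 2 × 40.02 × 5.983 × 3 = 4311.
14.8 g/L / 4311 = 3.43 × 10⁻³ g/L = 3.43 μg/mL.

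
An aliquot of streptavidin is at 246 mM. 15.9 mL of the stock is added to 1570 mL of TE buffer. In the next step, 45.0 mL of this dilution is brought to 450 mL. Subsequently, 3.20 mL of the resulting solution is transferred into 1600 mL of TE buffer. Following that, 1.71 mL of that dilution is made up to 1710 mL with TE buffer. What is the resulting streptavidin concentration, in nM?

0.492 nM

Overall dilution factor = 99.74 × 10 × 501 × 1000 = 5.00 × 10⁸.
246 mM / 5.00 × 10⁸ = 4.92 × 10⁻⁷ mM = 0.492 nM.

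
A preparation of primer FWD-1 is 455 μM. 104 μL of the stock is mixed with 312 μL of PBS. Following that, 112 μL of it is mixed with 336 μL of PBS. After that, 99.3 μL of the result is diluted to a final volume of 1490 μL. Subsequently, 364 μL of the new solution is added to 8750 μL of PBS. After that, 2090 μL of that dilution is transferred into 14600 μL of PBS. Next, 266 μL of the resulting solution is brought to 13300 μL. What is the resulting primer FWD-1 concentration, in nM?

Overall dilution factor = 4 × 4 × 15.01 × 25.04 × 7.986 × 50 = 2.40 × 10⁶.
455 μM / 2.40 × 10⁶ = 1.90 × 10⁻⁴ μM = 0.190 nM.

0.190 nM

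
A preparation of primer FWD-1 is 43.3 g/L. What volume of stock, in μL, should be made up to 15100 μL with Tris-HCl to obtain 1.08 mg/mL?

377 μL

1.08 mg/mL = 1.08 g/L.
V₁ = C₂V₂/C₁ = 1.08 × 15100 / 43.3 = 377 μL.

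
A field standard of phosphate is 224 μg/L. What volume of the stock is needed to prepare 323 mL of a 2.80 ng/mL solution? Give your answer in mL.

2.80 ng/mL = 2.80 μg/L.
V₁ = C₂V₂/C₁ = 2.80 × 323 / 224 = 4.04 mL.

4.04 mL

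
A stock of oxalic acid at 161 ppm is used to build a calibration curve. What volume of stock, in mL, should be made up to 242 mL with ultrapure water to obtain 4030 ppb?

6.06 mL

4030 ppb = 4.03 ppm.
V₁ = C₂V₂/C₁ = 4.03 × 242 / 161 = 6.06 mL.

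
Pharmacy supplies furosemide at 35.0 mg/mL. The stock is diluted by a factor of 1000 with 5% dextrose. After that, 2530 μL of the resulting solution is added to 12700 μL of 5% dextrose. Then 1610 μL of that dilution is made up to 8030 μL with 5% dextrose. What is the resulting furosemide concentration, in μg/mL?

Overall dilution factor = 1000 × 6.020 × 4.988 = 3.00 × 10⁴.
35.0 mg/mL / 3.00 × 10⁴ = 1.17 × 10⁻³ mg/mL = 1.17 μg/mL.

1.17 μg/mL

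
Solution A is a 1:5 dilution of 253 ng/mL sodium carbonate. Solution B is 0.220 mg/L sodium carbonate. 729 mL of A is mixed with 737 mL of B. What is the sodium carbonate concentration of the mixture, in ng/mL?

136 ng/mL

C_A = 253 ng/mL / 5 = 50.6 ng/mL.
C_B = 0.220 mg/L = 220 ng/mL.
C_mix = (C_A·V_A + C_B·V_B)/(V_A + V_B) = (50.6×729 + 220×737) / 1466 = 136 ng/mL.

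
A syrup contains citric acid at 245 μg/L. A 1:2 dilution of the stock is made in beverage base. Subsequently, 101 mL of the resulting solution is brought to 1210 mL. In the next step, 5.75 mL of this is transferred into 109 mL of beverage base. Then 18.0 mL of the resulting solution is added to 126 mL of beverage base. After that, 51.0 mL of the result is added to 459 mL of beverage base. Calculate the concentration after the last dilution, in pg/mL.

6.40 pg/mL

Overall dilution factor = 2 × 11.98 × 19.96 × 8 × 10 = 3.83 × 10⁴.
245 μg/L / 3.83 × 10⁴ = 6.40 × 10⁻³ μg/L = 6.40 pg/mL.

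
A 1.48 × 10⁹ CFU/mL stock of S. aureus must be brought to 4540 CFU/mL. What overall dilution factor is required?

3.26 × 10⁵

Factor = C₀/C_target = 1.48 × 10⁹ CFU/mL / 4540 CFU/mL = 3.26 × 10⁵.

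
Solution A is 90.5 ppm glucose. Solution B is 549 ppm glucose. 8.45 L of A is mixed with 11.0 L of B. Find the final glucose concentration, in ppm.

C_mix = (C_A·V_A + C_B·V_B)/(V_A + V_B) = (90.5×8.45 + 549×11.0) / 19.45 = 350 ppm.

350 ppm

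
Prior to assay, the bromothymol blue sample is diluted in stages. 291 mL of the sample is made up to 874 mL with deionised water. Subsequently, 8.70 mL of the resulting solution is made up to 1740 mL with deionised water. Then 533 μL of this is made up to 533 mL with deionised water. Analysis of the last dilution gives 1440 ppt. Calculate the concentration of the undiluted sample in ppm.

865 ppm

Overall dilution factor = 3.003 × 200 × 1000 = 6.01 × 10⁵.
Original = 1440 ppt × 6.01 × 10⁵ = 8.65 × 10⁸ ppt = 865 ppm.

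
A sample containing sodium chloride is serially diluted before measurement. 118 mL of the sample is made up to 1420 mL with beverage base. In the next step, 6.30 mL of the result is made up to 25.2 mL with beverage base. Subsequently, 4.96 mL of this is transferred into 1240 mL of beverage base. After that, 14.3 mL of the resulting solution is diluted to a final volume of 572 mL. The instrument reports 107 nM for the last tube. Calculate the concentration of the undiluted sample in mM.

Overall dilution factor = 12.03 × 4 × 251 × 40 = 4.83 × 10⁵.
Original = 107 nM × 4.83 × 10⁵ = 5.17 × 10⁷ nM = 51.7 mM.

51.7 mM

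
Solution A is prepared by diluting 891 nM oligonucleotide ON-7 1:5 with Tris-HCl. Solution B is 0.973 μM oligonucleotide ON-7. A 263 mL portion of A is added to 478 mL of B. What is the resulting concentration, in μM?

0.691 μM

C_A = 891 nM / 5 = 178 nM.
C_B = 0.973 μM = 973 nM.
C_mix = (C_A·V_A + C_B·V_B)/(V_A + V_B) = (178×263 + 973×478) / 741.0 = 691 nM = 0.691 μM.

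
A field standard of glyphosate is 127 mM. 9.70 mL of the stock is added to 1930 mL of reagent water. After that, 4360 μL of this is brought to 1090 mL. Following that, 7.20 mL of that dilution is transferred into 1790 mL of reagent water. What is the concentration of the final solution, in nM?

Overall dilution factor = 200.0 × 250 × 249.6 = 1.25 × 10⁷.
127 mM / 1.25 × 10⁷ = 1.02 × 10⁻⁵ mM = 10.2 nM.

10.2 nM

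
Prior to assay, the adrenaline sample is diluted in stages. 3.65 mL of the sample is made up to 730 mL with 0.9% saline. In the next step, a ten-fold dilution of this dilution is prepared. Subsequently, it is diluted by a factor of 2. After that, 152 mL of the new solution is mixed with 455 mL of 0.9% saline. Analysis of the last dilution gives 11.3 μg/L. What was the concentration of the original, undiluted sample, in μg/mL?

Overall dilution factor = 200 × 10 × 2 × 3.993 = 1.60 × 10⁴.
Original = 11.3 μg/L × 1.60 × 10⁴ = 1.81 × 10⁵ μg/L = 181 μg/mL.

181 μg/mL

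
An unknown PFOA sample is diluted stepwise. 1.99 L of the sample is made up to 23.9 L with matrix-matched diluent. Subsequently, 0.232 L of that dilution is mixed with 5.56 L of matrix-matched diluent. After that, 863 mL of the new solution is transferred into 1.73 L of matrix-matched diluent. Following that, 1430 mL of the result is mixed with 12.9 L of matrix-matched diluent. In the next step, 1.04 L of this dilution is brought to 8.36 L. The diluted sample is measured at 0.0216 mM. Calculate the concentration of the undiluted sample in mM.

1570 mM

Overall dilution factor = 12.01 × 24.97 × 3.005 × 10.02 × 8.038 = 7.26 × 10⁴.
Original = 0.0216 mM × 7.26 × 10⁴ = 1568 mM.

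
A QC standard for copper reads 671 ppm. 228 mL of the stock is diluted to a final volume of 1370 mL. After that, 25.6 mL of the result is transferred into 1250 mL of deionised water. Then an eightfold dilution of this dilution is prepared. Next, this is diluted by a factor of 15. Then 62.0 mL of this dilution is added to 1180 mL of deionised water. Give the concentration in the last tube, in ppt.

Overall dilution factor = 6.009 × 49.83 × 8 × 15 × 20.03 = 7.20 × 10⁵.
671 ppm / 7.20 × 10⁵ = 9.32 × 10⁻⁴ ppm = 932 ppt.

932 ppt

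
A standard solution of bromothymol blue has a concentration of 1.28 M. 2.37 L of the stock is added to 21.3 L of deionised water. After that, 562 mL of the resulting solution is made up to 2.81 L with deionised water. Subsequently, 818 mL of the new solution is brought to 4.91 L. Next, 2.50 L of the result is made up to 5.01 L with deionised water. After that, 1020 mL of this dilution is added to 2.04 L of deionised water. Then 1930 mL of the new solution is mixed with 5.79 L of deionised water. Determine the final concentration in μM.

Overall dilution factor = 9.987 × 5 × 6.002 × 2.004 × 3 × 4 = 7208.
1.28 M / 7208 = 1.78 × 10⁻⁴ M = 178 μM.

178 μM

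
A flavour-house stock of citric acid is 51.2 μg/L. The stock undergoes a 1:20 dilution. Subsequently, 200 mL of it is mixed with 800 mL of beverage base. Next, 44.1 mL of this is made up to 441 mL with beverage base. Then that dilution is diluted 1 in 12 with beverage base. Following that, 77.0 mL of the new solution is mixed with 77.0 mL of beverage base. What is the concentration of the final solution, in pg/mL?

Overall dilution factor = 20 × 5 × 10 × 12 × 2 = 2.40 × 10⁴.
51.2 μg/L / 2.40 × 10⁴ = 2.13 × 10⁻³ μg/L = 2.13 pg/mL.

2.13 pg/mL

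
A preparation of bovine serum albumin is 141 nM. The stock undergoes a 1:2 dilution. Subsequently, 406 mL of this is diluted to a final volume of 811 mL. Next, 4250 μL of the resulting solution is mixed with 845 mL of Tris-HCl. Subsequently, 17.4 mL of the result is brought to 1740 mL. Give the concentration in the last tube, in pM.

1.77 pM

Overall dilution factor = 2 × 1.998 × 199.8 × 100 = 7.98 × 10⁴.
141 nM / 7.98 × 10⁴ = 1.77 × 10⁻³ nM = 1.77 pM.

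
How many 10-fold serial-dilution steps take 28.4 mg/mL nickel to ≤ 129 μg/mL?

Need 10ⁿ ≥ 220, so n ≥ log(220)/log(10) = 2.34.
Minimum whole steps: n = 3.

3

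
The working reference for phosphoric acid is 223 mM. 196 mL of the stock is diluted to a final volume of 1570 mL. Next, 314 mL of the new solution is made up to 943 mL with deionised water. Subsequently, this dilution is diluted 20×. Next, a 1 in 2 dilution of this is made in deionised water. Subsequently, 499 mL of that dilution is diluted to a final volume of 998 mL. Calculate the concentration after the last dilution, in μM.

116 μM

Overall dilution factor = 8.010 × 3.003 × 20 × 2 × 2 = 1924.
223 mM / 1924 = 0.116 mM = 116 μM.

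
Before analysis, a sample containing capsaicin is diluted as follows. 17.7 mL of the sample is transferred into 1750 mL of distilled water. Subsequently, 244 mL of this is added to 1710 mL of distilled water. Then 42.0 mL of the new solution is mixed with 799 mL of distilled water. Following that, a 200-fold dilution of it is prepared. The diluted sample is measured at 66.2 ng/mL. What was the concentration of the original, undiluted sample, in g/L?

Overall dilution factor = 99.87 × 8.008 × 20.02 × 200 = 3.20 × 10⁶.
Original = 66.2 ng/mL × 3.20 × 10⁶ = 2.12 × 10⁸ ng/mL = 212 g/L.

212 g/L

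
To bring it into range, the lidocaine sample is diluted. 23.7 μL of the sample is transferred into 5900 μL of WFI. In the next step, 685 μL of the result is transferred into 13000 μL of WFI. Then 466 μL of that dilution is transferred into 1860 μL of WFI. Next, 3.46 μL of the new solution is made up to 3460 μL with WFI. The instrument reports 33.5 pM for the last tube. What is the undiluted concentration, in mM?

Overall dilution factor = 249.9 × 19.98 × 4.991 × 1000 = 2.49 × 10⁷.
Original = 33.5 pM × 2.49 × 10⁷ = 8.35 × 10⁸ pM = 0.835 mM.

0.835 mM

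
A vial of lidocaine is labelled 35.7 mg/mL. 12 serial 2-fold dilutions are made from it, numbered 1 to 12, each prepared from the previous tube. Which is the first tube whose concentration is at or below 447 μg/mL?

Tube n has concentration 35.7 mg/mL / 2ⁿ.
Need 2ⁿ ≥ 35.7 mg/mL / 447 μg/mL = 79.9, so n ≥ 6.32.
First such tube: n = 7.

tube 7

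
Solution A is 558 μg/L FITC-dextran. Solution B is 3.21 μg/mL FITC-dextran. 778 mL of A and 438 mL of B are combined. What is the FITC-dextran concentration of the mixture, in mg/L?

1.51 mg/L

C_B = 3.21 μg/mL = 3210 μg/L.
C_mix = (C_A·V_A + C_B·V_B)/(V_A + V_B) = (558×778 + 3210×438) / 1216 = 1513 μg/L = 1.51 mg/L.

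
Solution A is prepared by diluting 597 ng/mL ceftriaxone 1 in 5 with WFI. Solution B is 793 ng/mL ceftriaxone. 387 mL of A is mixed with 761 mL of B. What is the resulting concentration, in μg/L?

C_A = 597 ng/mL / 5 = 119 ng/mL.
C_mix = (C_A·V_A + C_B·V_B)/(V_A + V_B) = (119×387 + 793×761) / 1148 = 566 ng/mL = 566 μg/L.

566 μg/L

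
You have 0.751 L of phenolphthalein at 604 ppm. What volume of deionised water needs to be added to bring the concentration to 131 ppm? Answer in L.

V₂ = C₁V₁/C₂ = 604 × 0.751 / 131 = 3.46 L.
Diluent to add = V₂ − V₁ = 3.46 − 0.751 = 2.71 L.

2.71 L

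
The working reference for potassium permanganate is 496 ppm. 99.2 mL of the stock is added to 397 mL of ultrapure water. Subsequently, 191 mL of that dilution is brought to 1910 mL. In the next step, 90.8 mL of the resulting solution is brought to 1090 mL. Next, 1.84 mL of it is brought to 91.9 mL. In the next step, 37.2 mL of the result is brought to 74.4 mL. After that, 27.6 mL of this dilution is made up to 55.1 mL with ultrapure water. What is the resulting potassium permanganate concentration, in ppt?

4140 ppt

Overall dilution factor = 5.002 × 10 × 12.00 × 49.95 × 2 × 1.996 = 1.20 × 10⁵.
496 ppm / 1.20 × 10⁵ = 4.14 × 10⁻³ ppm = 4140 ppt.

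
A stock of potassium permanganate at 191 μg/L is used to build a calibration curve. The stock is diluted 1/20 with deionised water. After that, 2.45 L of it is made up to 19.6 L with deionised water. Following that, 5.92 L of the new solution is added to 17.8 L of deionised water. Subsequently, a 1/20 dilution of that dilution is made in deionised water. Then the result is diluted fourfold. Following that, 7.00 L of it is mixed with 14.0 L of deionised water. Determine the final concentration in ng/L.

Overall dilution factor = 20 × 8 × 4.007 × 20 × 4 × 3 = 1.54 × 10⁵.
191 μg/L / 1.54 × 10⁵ = 1.24 × 10⁻³ μg/L = 1.24 ng/L.

1.24 ng/L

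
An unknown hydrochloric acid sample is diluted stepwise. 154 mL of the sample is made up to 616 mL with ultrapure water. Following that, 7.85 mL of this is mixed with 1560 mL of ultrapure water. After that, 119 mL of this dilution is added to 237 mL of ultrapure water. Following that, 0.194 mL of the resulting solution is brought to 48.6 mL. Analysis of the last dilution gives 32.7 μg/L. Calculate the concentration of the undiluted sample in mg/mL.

19.6 mg/mL

Overall dilution factor = 4 × 199.7 × 2.992 × 250.5 = 5.99 × 10⁵.
Original = 32.7 μg/L × 5.99 × 10⁵ = 1.96 × 10⁷ μg/L = 19.6 mg/mL.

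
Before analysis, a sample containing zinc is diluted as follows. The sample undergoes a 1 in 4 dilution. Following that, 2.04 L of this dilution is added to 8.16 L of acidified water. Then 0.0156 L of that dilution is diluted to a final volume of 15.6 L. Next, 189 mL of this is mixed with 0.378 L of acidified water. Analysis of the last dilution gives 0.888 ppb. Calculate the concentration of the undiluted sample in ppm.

53.3 ppm

Overall dilution factor = 4 × 5 × 1000 × 3 = 6.00 × 10⁴.
Original = 0.888 ppb × 6.00 × 10⁴ = 5.33 × 10⁴ ppb = 53.3 ppm.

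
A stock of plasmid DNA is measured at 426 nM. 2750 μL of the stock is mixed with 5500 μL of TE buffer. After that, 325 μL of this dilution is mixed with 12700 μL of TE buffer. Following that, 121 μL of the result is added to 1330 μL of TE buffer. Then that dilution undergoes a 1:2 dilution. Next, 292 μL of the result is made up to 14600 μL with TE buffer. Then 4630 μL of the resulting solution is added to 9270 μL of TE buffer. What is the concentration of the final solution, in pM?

Overall dilution factor = 3 × 40.08 × 11.99 × 2 × 50 × 3.002 = 4.33 × 10⁵.
426 nM / 4.33 × 10⁵ = 9.84 × 10⁻⁴ nM = 0.984 pM.

0.984 pM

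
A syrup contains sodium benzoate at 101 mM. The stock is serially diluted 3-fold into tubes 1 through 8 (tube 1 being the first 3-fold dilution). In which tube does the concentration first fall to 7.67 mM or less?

Tube n has concentration 101 mM / 3ⁿ.
Need 3ⁿ ≥ 101 mM / 7.67 mM = 13.2, so n ≥ 2.35.
First such tube: n = 3.

tube 3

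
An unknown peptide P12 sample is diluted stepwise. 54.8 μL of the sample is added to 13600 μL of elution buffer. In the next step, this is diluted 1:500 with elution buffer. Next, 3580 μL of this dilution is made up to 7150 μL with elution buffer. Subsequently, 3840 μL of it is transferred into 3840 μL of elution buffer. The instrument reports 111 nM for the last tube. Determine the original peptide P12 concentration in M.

0.0552 M

Overall dilution factor = 249.2 × 500 × 1.997 × 2 = 4.98 × 10⁵.
Original = 111 nM × 4.98 × 10⁵ = 5.52 × 10⁷ nM = 0.0552 M.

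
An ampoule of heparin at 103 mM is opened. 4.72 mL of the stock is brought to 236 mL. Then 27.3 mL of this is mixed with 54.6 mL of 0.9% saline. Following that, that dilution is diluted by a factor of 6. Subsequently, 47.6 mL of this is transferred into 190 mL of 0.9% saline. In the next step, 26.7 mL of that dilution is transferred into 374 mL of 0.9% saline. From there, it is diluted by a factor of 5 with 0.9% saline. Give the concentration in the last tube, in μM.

0.306 μM

Overall dilution factor = 50 × 3 × 6 × 4.992 × 15.01 × 5 = 3.37 × 10⁵.
103 mM / 3.37 × 10⁵ = 3.06 × 10⁻⁴ mM = 0.306 μM.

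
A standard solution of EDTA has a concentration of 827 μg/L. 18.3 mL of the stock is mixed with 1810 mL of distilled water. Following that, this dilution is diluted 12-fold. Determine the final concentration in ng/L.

690 ng/L

Overall dilution factor = 99.91 × 12 = 1199.
827 μg/L / 1199 = 0.690 μg/L = 690 ng/L.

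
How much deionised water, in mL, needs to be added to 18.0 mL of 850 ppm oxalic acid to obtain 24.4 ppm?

V₂ = C₁V₁/C₂ = 850 × 18.0 / 24.4 = 627 mL.
Diluent to add = V₂ − V₁ = 627 − 18.0 = 609 mL.

609 mL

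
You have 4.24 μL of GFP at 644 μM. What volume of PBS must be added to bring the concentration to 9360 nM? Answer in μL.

287 μL

9360 nM = 9.36 μM.
V₂ = C₁V₁/C₂ = 644 × 4.24 / 9.36 = 292 μL.
Diluent to add = V₂ − V₁ = 292 − 4.24 = 287 μL.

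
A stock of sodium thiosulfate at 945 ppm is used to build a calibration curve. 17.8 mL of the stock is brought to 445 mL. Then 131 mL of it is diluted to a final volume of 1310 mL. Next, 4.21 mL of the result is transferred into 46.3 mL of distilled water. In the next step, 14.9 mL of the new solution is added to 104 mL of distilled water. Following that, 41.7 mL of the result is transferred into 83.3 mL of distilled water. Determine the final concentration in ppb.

Overall dilution factor = 25 × 10 × 12.00 × 7.980 × 2.998 = 7.17 × 10⁴.
945 ppm / 7.17 × 10⁴ = 0.0132 ppm = 13.2 ppb.

13.2 ppb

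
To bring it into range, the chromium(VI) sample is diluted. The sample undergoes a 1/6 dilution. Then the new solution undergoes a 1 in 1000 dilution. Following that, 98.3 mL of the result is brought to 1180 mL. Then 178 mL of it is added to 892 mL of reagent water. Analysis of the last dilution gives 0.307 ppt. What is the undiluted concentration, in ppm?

Overall dilution factor = 6 × 1000 × 12.00 × 6.011 = 4.33 × 10⁵.
Original = 0.307 ppt × 4.33 × 10⁵ = 1.33 × 10⁵ ppt = 0.133 ppm.

0.133 ppm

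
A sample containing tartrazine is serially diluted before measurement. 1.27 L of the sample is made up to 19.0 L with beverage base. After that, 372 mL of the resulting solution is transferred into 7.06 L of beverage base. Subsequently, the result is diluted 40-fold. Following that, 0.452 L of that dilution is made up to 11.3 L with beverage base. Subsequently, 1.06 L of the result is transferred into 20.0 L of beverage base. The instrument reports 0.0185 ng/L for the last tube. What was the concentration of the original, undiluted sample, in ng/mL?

110 ng/mL

Overall dilution factor = 14.96 × 19.98 × 40 × 25 × 19.87 = 5.94 × 10⁶.
Original = 0.0185 ng/L × 5.94 × 10⁶ = 1.10 × 10⁵ ng/L = 110 ng/mL.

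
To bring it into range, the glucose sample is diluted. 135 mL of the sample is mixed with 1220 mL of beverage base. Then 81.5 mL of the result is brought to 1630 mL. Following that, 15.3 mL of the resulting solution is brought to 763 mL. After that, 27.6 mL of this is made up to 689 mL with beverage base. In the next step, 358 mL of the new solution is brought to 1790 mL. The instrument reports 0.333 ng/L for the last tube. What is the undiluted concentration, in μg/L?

416 μg/L

Overall dilution factor = 10.04 × 20 × 49.87 × 24.96 × 5 = 1.25 × 10⁶.
Original = 0.333 ng/L × 1.25 × 10⁶ = 4.16 × 10⁵ ng/L = 416 μg/L.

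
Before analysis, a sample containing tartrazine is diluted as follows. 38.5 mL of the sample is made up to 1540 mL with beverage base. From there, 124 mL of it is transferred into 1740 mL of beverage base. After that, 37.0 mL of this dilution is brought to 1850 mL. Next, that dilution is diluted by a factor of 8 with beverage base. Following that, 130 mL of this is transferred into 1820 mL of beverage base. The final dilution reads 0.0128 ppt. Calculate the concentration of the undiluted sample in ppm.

0.0462 ppm

Overall dilution factor = 40 × 15.03 × 50 × 8 × 15 = 3.61 × 10⁶.
Original = 0.0128 ppt × 3.61 × 10⁶ = 4.62 × 10⁴ ppt = 0.0462 ppm.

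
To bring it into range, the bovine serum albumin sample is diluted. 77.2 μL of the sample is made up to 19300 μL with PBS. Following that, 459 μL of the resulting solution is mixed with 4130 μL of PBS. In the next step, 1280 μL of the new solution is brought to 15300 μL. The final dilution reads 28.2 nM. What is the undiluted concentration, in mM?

0.843 mM

Overall dilution factor = 250 × 9.998 × 11.95 = 2.99 × 10⁴.
Original = 28.2 nM × 2.99 × 10⁴ = 8.43 × 10⁵ nM = 0.843 mM.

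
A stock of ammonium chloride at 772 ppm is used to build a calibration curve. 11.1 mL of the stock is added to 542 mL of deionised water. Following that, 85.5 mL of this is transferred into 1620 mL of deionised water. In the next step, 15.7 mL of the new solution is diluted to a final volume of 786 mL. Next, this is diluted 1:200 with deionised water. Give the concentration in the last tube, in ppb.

0.0776 ppb

Overall dilution factor = 49.83 × 19.95 × 50.06 × 200 = 9.95 × 10⁶.
772 ppm / 9.95 × 10⁶ = 7.76 × 10⁻⁵ ppm = 0.0776 ppb.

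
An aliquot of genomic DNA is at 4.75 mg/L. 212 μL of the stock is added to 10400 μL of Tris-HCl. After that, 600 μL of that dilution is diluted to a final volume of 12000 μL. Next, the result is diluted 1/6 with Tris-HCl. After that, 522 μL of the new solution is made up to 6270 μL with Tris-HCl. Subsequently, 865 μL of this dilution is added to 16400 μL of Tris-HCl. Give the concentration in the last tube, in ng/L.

Overall dilution factor = 50.06 × 20 × 6 × 12.01 × 19.96 = 1.44 × 10⁶.
4.75 mg/L / 1.44 × 10⁶ = 3.30 × 10⁻⁶ mg/L = 3.30 ng/L.

3.30 ng/L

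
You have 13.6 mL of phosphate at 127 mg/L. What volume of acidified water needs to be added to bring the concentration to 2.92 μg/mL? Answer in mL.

578 mL

2.92 μg/mL = 2.92 mg/L.
V₂ = C₁V₁/C₂ = 127 × 13.6 / 2.92 = 592 mL.
Diluent to add = V₂ − V₁ = 592 − 13.6 = 578 mL.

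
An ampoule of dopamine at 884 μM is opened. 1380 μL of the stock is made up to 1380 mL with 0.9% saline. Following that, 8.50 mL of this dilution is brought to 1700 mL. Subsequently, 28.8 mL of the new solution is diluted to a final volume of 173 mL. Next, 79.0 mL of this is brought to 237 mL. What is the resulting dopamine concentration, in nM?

0.245 nM

Overall dilution factor = 1000 × 200 × 6.007 × 3 = 3.60 × 10⁶.
884 μM / 3.60 × 10⁶ = 2.45 × 10⁻⁴ μM = 0.245 nM.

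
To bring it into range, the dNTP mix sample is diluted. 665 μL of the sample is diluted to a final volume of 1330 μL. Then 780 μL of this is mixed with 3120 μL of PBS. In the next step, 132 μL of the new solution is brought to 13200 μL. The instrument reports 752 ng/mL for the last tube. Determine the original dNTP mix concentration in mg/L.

Overall dilution factor = 2 × 5 × 100 = 1000.
Original = 752 ng/mL × 1000 = 7.52 × 10⁵ ng/mL = 752 mg/L.

752 mg/L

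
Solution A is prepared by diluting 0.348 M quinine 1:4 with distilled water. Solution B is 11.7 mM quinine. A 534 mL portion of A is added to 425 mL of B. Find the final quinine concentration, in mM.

C_A = 0.348 M / 4 = 0.0870 M.
C_B = 11.7 mM = 0.0117 M.
C_mix = (C_A·V_A + C_B·V_B)/(V_A + V_B) = (0.0870×534 + 0.0117×425) / 959.0 = 0.0536 M = 53.6 mM.

53.6 mM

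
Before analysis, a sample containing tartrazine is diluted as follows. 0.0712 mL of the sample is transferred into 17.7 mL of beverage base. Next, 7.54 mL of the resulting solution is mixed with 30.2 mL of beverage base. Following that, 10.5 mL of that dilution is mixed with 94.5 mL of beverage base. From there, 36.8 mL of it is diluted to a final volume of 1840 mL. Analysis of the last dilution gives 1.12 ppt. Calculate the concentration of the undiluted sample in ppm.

Overall dilution factor = 249.6 × 5.005 × 10 × 50 = 6.25 × 10⁵.
Original = 1.12 ppt × 6.25 × 10⁵ = 7.00 × 10⁵ ppt = 0.700 ppm.

0.700 ppm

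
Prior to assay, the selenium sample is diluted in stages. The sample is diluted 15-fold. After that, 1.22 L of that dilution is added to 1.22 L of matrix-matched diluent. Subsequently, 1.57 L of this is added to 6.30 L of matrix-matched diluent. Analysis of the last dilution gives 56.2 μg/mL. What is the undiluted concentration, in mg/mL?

8.45 mg/mL

Overall dilution factor = 15 × 2 × 5.013 = 150.
Original = 56.2 μg/mL × 150 = 8451 μg/mL = 8.45 mg/mL.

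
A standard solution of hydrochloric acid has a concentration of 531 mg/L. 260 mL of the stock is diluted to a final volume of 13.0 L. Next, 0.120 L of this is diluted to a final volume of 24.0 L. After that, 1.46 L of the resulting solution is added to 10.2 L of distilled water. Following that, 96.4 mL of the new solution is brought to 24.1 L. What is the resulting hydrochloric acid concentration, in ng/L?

Overall dilution factor = 50 × 200 × 7.986 × 250 = 2.00 × 10⁷.
531 mg/L / 2.00 × 10⁷ = 2.66 × 10⁻⁵ mg/L = 26.6 ng/L.

26.6 ng/L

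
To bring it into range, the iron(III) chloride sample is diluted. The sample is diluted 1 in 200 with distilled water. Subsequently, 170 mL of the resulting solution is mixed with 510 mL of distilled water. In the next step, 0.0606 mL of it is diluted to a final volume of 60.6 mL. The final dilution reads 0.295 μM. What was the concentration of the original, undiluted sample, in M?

Overall dilution factor = 200 × 4 × 1000 = 8.00 × 10⁵.
Original = 0.295 μM × 8.00 × 10⁵ = 2.36 × 10⁵ μM = 0.236 M.

0.236 M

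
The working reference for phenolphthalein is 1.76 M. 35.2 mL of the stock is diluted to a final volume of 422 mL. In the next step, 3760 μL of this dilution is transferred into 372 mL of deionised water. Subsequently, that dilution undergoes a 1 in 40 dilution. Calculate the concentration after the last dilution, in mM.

0.0367 mM

Overall dilution factor = 11.99 × 99.94 × 40 = 4.79 × 10⁴.
1.76 M / 4.79 × 10⁴ = 3.67 × 10⁻⁵ M = 0.0367 mM.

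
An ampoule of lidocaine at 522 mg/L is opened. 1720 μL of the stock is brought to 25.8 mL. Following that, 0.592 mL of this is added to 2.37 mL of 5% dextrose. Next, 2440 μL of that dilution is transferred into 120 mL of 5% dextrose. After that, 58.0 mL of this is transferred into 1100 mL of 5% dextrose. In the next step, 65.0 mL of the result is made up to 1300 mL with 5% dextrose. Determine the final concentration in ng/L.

Overall dilution factor = 15 × 5.003 × 50.18 × 19.97 × 20 = 1.50 × 10⁶.
522 mg/L / 1.50 × 10⁶ = 3.47 × 10⁻⁴ mg/L = 347 ng/L.

347 ng/L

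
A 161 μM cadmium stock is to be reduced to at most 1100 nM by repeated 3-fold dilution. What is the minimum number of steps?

5

Need 3ⁿ ≥ 146, so n ≥ log(146)/log(3) = 4.54.
Minimum whole steps: n = 5.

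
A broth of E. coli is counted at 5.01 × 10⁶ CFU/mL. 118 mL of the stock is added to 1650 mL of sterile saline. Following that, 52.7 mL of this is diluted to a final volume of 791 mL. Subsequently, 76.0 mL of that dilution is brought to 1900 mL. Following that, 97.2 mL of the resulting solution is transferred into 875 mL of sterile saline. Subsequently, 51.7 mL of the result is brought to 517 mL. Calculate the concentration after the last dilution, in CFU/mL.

Overall dilution factor = 14.98 × 15.01 × 25 × 10.00 × 10 = 5.62 × 10⁵.
5.01 × 10⁶ CFU/mL / 5.62 × 10⁵ = 8.91 CFU/mL.

8.91 CFU/mL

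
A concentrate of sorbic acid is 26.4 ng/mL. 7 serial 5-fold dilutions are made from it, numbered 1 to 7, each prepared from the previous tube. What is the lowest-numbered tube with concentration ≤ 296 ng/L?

tube 3

Tube n has concentration 26.4 ng/mL / 5ⁿ.
Need 5ⁿ ≥ 26.4 ng/mL / 296 ng/L = 89.2, so n ≥ 2.79.
First such tube: n = 3.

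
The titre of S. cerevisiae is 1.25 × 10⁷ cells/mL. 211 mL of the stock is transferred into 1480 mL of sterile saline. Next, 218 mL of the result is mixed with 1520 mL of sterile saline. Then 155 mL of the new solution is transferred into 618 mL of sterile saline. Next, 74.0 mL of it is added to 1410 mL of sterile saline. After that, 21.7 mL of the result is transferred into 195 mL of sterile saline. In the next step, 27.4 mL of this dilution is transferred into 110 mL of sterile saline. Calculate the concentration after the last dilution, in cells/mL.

Overall dilution factor = 8.014 × 7.972 × 4.987 × 20.05 × 9.986 × 5.015 = 3.20 × 10⁵.
1.25 × 10⁷ cells/mL / 3.20 × 10⁵ = 39.1 cells/mL.

39.1 cells/mL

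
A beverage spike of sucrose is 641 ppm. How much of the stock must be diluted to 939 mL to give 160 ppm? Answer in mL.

V₁ = C₂V₂/C₁ = 160 × 939 / 641 = 234 mL.

234 mL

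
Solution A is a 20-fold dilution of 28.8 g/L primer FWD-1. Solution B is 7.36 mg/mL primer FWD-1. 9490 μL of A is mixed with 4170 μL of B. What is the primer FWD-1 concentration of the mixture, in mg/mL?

C_A = 28.8 g/L / 20 = 1.44 g/L.
C_B = 7.36 mg/mL = 7.36 g/L.
C_mix = (C_A·V_A + C_B·V_B)/(V_A + V_B) = (1.44×9490 + 7.36×4170) / 13660 = 3.25 g/L = 3.25 mg/mL.

3.25 mg/mL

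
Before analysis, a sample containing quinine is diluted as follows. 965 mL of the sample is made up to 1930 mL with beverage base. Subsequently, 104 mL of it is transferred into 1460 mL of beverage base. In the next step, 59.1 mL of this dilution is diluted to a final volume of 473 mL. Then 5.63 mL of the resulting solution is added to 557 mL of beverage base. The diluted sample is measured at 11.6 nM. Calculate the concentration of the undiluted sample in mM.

Overall dilution factor = 2 × 15.04 × 8.003 × 99.93 = 2.41 × 10⁴.
Original = 11.6 nM × 2.41 × 10⁴ = 2.79 × 10⁵ nM = 0.279 mM.

0.279 mM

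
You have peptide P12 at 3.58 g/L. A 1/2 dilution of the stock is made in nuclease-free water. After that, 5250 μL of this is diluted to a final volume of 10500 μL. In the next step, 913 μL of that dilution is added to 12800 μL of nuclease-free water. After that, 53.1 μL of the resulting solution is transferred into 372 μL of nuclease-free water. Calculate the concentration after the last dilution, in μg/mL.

Overall dilution factor = 2 × 2 × 15.02 × 8.006 = 481.
3.58 g/L / 481 = 7.44 × 10⁻³ g/L = 7.44 μg/mL.

7.44 μg/mL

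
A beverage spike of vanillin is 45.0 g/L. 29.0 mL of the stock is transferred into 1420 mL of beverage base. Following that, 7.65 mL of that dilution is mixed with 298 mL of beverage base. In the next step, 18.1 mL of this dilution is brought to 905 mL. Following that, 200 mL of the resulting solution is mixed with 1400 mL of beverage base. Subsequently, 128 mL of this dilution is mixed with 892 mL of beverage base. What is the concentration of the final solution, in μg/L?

Overall dilution factor = 49.97 × 39.95 × 50 × 8 × 7.969 = 6.36 × 10⁶.
45.0 g/L / 6.36 × 10⁶ = 7.07 × 10⁻⁶ g/L = 7.07 μg/L.

7.07 μg/L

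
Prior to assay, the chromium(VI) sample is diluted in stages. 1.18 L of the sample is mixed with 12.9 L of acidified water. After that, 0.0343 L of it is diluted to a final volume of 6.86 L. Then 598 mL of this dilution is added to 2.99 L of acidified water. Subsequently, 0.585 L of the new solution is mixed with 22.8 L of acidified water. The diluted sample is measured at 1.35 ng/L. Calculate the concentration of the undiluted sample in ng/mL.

773 ng/mL

Overall dilution factor = 11.93 × 200 × 6 × 39.97 = 5.72 × 10⁵.
Original = 1.35 ng/L × 5.72 × 10⁵ = 7.73 × 10⁵ ng/L = 773 ng/mL.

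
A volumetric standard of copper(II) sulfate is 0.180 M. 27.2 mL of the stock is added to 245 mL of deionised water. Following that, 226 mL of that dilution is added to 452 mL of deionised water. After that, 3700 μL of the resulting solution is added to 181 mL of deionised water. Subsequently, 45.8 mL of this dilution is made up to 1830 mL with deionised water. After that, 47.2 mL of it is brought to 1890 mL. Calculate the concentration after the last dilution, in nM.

Overall dilution factor = 10.01 × 3 × 49.92 × 39.96 × 40.04 = 2.40 × 10⁶.
0.180 M / 2.40 × 10⁶ = 7.51 × 10⁻⁸ M = 75.1 nM.

75.1 nM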